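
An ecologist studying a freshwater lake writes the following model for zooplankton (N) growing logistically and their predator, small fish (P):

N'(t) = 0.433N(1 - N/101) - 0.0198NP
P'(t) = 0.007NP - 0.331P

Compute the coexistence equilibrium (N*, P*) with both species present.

N* ≈ 47.3, P* ≈ 11.6

From dP/dt = 0 with P > 0: 0.007N* = 0.331, so N* = 47.3.
Substitute into dN/dt = 0: 0.433(1 - 47.3/101) = 0.0198P*.
The bracket is 0.532, giving P* = 0.23/0.0198 = 11.6.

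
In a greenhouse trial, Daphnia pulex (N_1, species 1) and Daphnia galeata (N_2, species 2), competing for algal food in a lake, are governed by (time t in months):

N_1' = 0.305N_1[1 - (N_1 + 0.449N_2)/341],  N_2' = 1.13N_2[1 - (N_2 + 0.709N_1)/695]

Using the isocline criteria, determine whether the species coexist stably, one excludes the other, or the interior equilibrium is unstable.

stable coexistence

Compare the nullcline intercepts: K1/α12 = 341/0.449 = 759 > K2 = 695; K2/α21 = 695/0.709 = 980 > K1 = 341.
Since both inequalities hold, each species can invade when rare, so the interior equilibrium is stable.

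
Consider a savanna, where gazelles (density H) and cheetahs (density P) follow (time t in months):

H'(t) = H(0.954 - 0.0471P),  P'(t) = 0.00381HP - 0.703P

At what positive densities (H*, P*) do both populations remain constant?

H* ≈ 185, P* ≈ 20.3

Set dP/dt = 0 with P > 0: 0.00381H - 0.703 = 0, so H* = 0.703/0.00381 = 185.
Set dH/dt = 0 with H > 0: 0.954 - 0.0471P = 0, so P* = 0.954/0.0471 = 20.3.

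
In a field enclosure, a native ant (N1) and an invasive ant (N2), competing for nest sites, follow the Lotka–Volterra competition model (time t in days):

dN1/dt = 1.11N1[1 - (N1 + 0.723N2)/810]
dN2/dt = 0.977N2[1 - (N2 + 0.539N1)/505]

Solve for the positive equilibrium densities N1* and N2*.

N1* ≈ 729, N2* ≈ 112

Setting both brackets to zero gives the nullclines N1 + 0.723N2 = 810 and 0.539N1 + N2 = 505.
Substituting N2 = 505 - 0.539N1 into the first: N1(1 - 0.723·0.539) = 810 - 0.723·505.
So N1* = 445/0.61 = 729, and then N2* = 505 - 0.539·729 = 112.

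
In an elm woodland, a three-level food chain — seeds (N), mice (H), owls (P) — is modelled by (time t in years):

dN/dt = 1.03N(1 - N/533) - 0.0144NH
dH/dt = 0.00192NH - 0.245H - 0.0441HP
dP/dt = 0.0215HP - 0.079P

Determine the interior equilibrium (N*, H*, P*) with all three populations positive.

From dP/dt = 0: 0.0215H* = 0.079, so H* = 3.67.
From dN/dt = 0: 1.03(1 - N*/533) = 0.0144·3.67, giving N* = 533·(1 - 0.0514) = 506.
From dH/dt = 0: 0.00192·506 - 0.245 = 0.0441P*, so P* = 0.726/0.0441 = 16.5.

N* ≈ 506, H* ≈ 3.67, P* ≈ 16.5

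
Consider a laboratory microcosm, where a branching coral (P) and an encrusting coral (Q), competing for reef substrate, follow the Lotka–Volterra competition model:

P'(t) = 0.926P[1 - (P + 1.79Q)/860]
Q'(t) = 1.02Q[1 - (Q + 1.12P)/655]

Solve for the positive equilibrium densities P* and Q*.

P* ≈ 311, Q* ≈ 307

Setting both brackets to zero gives the nullclines P + 1.79Q = 860 and 1.12P + Q = 655.
Substituting Q = 655 - 1.12P into the first: P(1 - 1.79·1.12) = 860 - 1.79·655.
So P* = -312/-1 = 311, and then Q* = 655 - 1.12·311 = 307.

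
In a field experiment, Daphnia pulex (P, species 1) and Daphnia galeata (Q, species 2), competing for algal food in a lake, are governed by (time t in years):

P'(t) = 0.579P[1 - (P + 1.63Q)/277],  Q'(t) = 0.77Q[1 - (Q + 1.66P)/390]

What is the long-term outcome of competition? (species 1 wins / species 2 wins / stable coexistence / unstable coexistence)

unstable coexistence (outcome depends on initial conditions)

Compare the nullcline intercepts: K1/α12 = 277/1.63 = 170 < K2 = 390; K2/α21 = 390/1.66 = 235 < K1 = 277.
Since both are reversed, neither can invade when rare; the interior point is a saddle.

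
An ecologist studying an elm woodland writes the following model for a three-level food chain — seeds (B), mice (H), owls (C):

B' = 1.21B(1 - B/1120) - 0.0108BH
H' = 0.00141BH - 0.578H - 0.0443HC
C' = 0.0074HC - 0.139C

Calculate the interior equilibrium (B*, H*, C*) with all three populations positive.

B* ≈ 932, H* ≈ 18.8, C* ≈ 16.6

From dC/dt = 0: 0.0074H* = 0.139, so H* = 18.8.
From dB/dt = 0: 1.21(1 - B*/1120) = 0.0108·18.8, giving B* = 1120·(1 - 0.168) = 932.
From dH/dt = 0: 0.00141·932 - 0.578 = 0.0443C*, so C* = 0.736/0.0443 = 16.6.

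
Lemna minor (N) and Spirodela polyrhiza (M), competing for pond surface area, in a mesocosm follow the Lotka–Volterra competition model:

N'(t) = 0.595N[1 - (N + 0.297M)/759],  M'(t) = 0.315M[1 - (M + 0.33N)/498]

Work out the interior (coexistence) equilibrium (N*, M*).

N* ≈ 677, M* ≈ 274

Setting both brackets to zero gives the nullclines N + 0.297M = 759 and 0.33N + M = 498.
Substituting M = 498 - 0.33N into the first: N(1 - 0.297·0.33) = 759 - 0.297·498.
So N* = 611/0.902 = 677, and then M* = 498 - 0.33·677 = 274.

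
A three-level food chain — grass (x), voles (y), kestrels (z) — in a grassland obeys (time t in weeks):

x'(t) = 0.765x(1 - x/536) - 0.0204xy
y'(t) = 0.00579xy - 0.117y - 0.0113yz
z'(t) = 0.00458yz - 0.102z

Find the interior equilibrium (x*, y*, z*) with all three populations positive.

x* ≈ 218, y* ≈ 22.3, z* ≈ 101

From dz/dt = 0: 0.00458y* = 0.102, so y* = 22.3.
From dx/dt = 0: 0.765(1 - x*/536) = 0.0204·22.3, giving x* = 536·(1 - 0.594) = 218.
From dy/dt = 0: 0.00579·218 - 0.117 = 0.0113z*, so z* = 1.14/0.0113 = 101.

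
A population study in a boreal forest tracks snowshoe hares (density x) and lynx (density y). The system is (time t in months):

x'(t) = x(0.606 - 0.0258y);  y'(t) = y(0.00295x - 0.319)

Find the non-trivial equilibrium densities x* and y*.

x* ≈ 108, y* ≈ 23.5

Set dy/dt = 0 with y > 0: 0.00295x - 0.319 = 0, so x* = 0.319/0.00295 = 108.
Set dx/dt = 0 with x > 0: 0.606 - 0.0258y = 0, so y* = 0.606/0.0258 = 23.5.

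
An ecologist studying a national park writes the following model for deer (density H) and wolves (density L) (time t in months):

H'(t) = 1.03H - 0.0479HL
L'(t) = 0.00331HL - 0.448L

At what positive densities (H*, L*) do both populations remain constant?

Set dL/dt = 0 with L > 0: 0.00331H - 0.448 = 0, so H* = 0.448/0.00331 = 135.
Set dH/dt = 0 with H > 0: 1.03 - 0.0479L = 0, so L* = 1.03/0.0479 = 21.5.

H* ≈ 135, L* ≈ 21.5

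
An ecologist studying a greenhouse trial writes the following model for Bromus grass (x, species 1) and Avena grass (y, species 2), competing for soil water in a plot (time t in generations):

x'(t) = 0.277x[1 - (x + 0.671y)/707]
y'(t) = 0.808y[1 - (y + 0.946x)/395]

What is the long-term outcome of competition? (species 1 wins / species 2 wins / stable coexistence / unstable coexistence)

Compare the nullcline intercepts: K1/α12 = 707/0.671 = 1050 > K2 = 395; K2/α21 = 395/0.946 = 418 < K1 = 707.
Since the inequalities point opposite ways, species 1 can invade but species 2 cannot.

species 1 excludes species 2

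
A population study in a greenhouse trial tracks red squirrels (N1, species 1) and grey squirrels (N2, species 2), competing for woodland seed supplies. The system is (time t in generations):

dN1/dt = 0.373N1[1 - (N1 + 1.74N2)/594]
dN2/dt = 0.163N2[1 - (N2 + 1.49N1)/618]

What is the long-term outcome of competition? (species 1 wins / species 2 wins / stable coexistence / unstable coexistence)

Compare the nullcline intercepts: K1/α12 = 594/1.74 = 341 < K2 = 618; K2/α21 = 618/1.49 = 415 < K1 = 594.
Since both are reversed, neither can invade when rare; the interior point is a saddle.

unstable coexistence (outcome depends on initial conditions)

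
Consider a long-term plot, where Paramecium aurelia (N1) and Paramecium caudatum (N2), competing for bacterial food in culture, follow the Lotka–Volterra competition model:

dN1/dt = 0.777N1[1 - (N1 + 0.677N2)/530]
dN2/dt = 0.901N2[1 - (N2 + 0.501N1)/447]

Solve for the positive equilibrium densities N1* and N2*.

Setting both brackets to zero gives the nullclines N1 + 0.677N2 = 530 and 0.501N1 + N2 = 447.
Substituting N2 = 447 - 0.501N1 into the first: N1(1 - 0.677·0.501) = 530 - 0.677·447.
So N1* = 227/0.661 = 344, and then N2* = 447 - 0.501·344 = 275.

N1* ≈ 344, N2* ≈ 275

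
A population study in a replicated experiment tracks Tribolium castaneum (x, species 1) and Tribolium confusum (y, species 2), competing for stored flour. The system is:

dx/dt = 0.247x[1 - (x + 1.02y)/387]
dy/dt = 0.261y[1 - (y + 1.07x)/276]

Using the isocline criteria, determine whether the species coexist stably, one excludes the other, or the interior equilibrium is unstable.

species 1 excludes species 2

Compare the nullcline intercepts: K1/α12 = 387/1.02 = 379 > K2 = 276; K2/α21 = 276/1.07 = 258 < K1 = 387.
Since the inequalities point opposite ways, species 1 can invade but species 2 cannot.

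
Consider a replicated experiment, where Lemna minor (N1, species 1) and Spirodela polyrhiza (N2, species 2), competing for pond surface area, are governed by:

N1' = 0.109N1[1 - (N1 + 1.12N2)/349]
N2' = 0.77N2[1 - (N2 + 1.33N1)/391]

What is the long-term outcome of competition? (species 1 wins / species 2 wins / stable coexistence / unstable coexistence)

unstable coexistence (outcome depends on initial conditions)

Compare the nullcline intercepts: K1/α12 = 349/1.12 = 312 < K2 = 391; K2/α21 = 391/1.33 = 294 < K1 = 349.
Since both are reversed, neither can invade when rare; the interior point is a saddle.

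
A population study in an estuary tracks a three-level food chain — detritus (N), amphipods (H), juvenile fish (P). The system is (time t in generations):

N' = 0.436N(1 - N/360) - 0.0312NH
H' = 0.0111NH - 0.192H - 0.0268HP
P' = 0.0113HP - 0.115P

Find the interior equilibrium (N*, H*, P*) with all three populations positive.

From dP/dt = 0: 0.0113H* = 0.115, so H* = 10.2.
From dN/dt = 0: 0.436(1 - N*/360) = 0.0312·10.2, giving N* = 360·(1 - 0.728) = 97.8.
From dH/dt = 0: 0.0111·97.8 - 0.192 = 0.0268P*, so P* = 0.894/0.0268 = 33.4.

N* ≈ 97.8, H* ≈ 10.2, P* ≈ 33.4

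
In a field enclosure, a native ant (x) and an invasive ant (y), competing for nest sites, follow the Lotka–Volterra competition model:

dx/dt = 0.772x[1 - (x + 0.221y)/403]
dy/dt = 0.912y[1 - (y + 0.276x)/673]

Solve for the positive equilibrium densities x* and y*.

Setting both brackets to zero gives the nullclines x + 0.221y = 403 and 0.276x + y = 673.
Substituting y = 673 - 0.276x into the first: x(1 - 0.221·0.276) = 403 - 0.221·673.
So x* = 254/0.939 = 271, and then y* = 673 - 0.276·271 = 598.

x* ≈ 271, y* ≈ 598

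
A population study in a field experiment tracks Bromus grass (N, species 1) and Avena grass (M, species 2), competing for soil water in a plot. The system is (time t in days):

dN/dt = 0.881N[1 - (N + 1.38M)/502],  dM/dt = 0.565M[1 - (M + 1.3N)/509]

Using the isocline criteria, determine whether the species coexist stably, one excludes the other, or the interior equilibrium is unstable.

Compare the nullcline intercepts: K1/α12 = 502/1.38 = 364 < K2 = 509; K2/α21 = 509/1.3 = 392 < K1 = 502.
Since both are reversed, neither can invade when rare; the interior point is a saddle.

unstable coexistence (outcome depends on initial conditions)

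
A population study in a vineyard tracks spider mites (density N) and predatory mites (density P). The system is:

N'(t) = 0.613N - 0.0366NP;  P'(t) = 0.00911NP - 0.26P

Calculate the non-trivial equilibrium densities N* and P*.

N* ≈ 28.5, P* ≈ 16.7

Set dP/dt = 0 with P > 0: 0.00911N - 0.26 = 0, so N* = 0.26/0.00911 = 28.5.
Set dN/dt = 0 with N > 0: 0.613 - 0.0366P = 0, so P* = 0.613/0.0366 = 16.7.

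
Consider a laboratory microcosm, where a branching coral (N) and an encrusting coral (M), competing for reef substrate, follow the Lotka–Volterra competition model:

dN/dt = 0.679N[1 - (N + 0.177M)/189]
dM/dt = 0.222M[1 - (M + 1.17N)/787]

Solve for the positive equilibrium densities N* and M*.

N* ≈ 62.7, M* ≈ 714

Setting both brackets to zero gives the nullclines N + 0.177M = 189 and 1.17N + M = 787.
Substituting M = 787 - 1.17N into the first: N(1 - 0.177·1.17) = 189 - 0.177·787.
So N* = 49.7/0.793 = 62.7, and then M* = 787 - 1.17·62.7 = 714.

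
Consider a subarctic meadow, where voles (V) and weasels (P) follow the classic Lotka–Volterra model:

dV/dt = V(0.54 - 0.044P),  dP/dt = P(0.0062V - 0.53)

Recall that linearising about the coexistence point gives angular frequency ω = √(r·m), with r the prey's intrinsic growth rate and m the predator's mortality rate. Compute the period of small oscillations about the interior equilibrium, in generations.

Here r = 0.54 and m = 0.53, so r·m = 0.286.
ω = √0.286 = 0.535 per generation, hence T = 2π/ω ≈ 11.7 generations.

T ≈ 11.7 generations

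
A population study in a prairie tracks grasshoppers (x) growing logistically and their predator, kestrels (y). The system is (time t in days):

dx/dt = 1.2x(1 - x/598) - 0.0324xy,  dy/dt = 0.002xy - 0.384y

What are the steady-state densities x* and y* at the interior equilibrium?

x* ≈ 192, y* ≈ 25.1

From dy/dt = 0 with y > 0: 0.002x* = 0.384, so x* = 192.
Substitute into dx/dt = 0: 1.2(1 - 192/598) = 0.0324y*.
The bracket is 0.679, giving y* = 0.815/0.0324 = 25.1.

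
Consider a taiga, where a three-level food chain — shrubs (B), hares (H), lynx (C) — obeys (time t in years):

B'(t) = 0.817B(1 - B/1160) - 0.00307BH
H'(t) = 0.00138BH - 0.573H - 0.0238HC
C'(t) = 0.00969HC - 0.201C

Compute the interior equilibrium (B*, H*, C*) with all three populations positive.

From dC/dt = 0: 0.00969H* = 0.201, so H* = 20.7.
From dB/dt = 0: 0.817(1 - B*/1160) = 0.00307·20.7, giving B* = 1160·(1 - 0.0779) = 1070.
From dH/dt = 0: 0.00138·1070 - 0.573 = 0.0238C*, so C* = 0.903/0.0238 = 37.9.

B* ≈ 1070, H* ≈ 20.7, C* ≈ 37.9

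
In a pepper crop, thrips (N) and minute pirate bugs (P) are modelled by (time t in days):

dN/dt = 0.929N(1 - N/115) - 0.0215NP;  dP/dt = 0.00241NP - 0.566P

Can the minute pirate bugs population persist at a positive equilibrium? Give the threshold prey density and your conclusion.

Threshold N = 235; K < 235, so no, the predator goes extinct.

The predator equation gives dP/dt > 0 only when N > 0.566/0.00241 = 235.
Without the predator, N → K = 115. Since 115 < 235, the predator cannot invade.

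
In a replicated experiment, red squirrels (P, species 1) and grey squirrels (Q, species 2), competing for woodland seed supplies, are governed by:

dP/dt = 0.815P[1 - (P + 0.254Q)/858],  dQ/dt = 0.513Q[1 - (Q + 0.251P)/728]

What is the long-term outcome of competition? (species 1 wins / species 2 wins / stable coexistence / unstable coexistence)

Compare the nullcline intercepts: K1/α12 = 858/0.254 = 3380 > K2 = 728; K2/α21 = 728/0.251 = 2900 > K1 = 858.
Since both inequalities hold, each species can invade when rare, so the interior equilibrium is stable.

stable coexistence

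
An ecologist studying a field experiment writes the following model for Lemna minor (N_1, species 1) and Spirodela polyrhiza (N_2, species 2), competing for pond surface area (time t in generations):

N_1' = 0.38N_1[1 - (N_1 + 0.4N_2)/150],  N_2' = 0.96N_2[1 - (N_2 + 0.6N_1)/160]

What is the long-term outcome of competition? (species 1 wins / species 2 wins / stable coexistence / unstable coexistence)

Compare the nullcline intercepts: K1/α12 = 150/0.4 = 375 > K2 = 160; K2/α21 = 160/0.6 = 267 > K1 = 150.
Since both inequalities hold, each species can invade when rare, so the interior equilibrium is stable.

stable coexistence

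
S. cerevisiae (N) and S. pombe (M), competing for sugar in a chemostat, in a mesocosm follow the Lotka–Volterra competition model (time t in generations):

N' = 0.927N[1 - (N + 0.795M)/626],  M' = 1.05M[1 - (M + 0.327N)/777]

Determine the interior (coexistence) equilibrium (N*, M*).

N* ≈ 11.2, M* ≈ 773

Setting both brackets to zero gives the nullclines N + 0.795M = 626 and 0.327N + M = 777.
Substituting M = 777 - 0.327N into the first: N(1 - 0.795·0.327) = 626 - 0.795·777.
So N* = 8.28/0.74 = 11.2, and then M* = 777 - 0.327·11.2 = 773.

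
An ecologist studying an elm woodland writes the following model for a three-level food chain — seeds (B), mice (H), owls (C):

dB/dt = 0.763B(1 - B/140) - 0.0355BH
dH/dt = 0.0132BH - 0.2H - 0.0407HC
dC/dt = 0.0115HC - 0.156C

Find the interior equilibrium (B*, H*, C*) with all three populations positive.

From dC/dt = 0: 0.0115H* = 0.156, so H* = 13.6.
From dB/dt = 0: 0.763(1 - B*/140) = 0.0355·13.6, giving B* = 140·(1 - 0.631) = 51.6.
From dH/dt = 0: 0.0132·51.6 - 0.2 = 0.0407C*, so C* = 0.482/0.0407 = 11.8.

B* ≈ 51.6, H* ≈ 13.6, C* ≈ 11.8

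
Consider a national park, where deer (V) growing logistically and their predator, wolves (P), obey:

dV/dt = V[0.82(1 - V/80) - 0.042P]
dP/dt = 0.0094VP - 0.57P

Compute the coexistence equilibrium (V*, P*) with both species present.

V* ≈ 60.6, P* ≈ 4.73

From dP/dt = 0 with P > 0: 0.0094V* = 0.57, so V* = 60.6.
Substitute into dV/dt = 0: 0.82(1 - 60.6/80) = 0.042P*.
The bracket is 0.242, giving P* = 0.198/0.042 = 4.73.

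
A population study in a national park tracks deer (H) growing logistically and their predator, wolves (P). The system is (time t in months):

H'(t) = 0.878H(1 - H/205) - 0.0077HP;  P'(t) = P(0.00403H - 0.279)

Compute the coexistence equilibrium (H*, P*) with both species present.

H* ≈ 69.2, P* ≈ 75.5

From dP/dt = 0 with P > 0: 0.00403H* = 0.279, so H* = 69.2.
Substitute into dH/dt = 0: 0.878(1 - 69.2/205) = 0.0077P*.
The bracket is 0.662, giving P* = 0.581/0.0077 = 75.5.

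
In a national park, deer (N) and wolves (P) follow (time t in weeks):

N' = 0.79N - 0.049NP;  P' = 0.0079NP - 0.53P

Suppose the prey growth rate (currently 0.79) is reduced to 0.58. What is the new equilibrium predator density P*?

At the interior fixed point, setting dN/dt = 0 with N > 0 fixes P* = (prey growth rate)/(NP coefficient) — independent of the other coefficients.
With the change, P* = 0.58/0.049 = 11.8; it falls from 16.1.

P* ≈ 11.8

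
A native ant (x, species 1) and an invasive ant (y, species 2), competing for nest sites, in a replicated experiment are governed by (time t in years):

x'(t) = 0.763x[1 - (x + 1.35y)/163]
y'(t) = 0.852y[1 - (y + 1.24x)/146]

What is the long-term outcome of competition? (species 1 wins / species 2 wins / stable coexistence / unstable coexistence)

Compare the nullcline intercepts: K1/α12 = 163/1.35 = 121 < K2 = 146; K2/α21 = 146/1.24 = 118 < K1 = 163.
Since both are reversed, neither can invade when rare; the interior point is a saddle.

unstable coexistence (outcome depends on initial conditions)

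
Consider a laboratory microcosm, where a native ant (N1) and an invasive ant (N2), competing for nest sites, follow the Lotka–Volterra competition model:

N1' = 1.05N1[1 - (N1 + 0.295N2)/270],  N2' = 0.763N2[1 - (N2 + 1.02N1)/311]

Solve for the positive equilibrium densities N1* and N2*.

N1* ≈ 255, N2* ≈ 50.9

Setting both brackets to zero gives the nullclines N1 + 0.295N2 = 270 and 1.02N1 + N2 = 311.
Substituting N2 = 311 - 1.02N1 into the first: N1(1 - 0.295·1.02) = 270 - 0.295·311.
So N1* = 178/0.699 = 255, and then N2* = 311 - 1.02·255 = 50.9.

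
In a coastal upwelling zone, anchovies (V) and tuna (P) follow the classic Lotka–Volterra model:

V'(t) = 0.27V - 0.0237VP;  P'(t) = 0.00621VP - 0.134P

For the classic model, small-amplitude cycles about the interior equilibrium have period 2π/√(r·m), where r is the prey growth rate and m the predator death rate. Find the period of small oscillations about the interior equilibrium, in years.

T ≈ 33 years

Here r = 0.27 and m = 0.134, so r·m = 0.0362.
ω = √0.0362 = 0.19 per year, hence T = 2π/ω ≈ 33 years.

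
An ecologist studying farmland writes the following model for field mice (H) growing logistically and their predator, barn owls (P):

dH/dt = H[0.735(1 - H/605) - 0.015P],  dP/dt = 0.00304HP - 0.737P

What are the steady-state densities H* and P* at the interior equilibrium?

H* ≈ 242, P* ≈ 29.4

From dP/dt = 0 with P > 0: 0.00304H* = 0.737, so H* = 242.
Substitute into dH/dt = 0: 0.735(1 - 242/605) = 0.015P*.
The bracket is 0.599, giving P* = 0.44/0.015 = 29.4.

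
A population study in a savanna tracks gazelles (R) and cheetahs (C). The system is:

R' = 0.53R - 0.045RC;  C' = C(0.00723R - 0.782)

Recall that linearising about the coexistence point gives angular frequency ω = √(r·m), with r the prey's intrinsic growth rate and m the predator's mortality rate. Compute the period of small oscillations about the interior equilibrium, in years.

Here r = 0.53 and m = 0.782, so r·m = 0.414.
ω = √0.414 = 0.644 per year, hence T = 2π/ω ≈ 9.76 years.

T ≈ 9.76 years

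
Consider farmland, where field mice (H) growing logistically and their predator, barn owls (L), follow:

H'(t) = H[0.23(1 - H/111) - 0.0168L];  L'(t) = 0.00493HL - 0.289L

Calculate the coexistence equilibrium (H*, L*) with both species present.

H* ≈ 58.6, L* ≈ 6.46

From dL/dt = 0 with L > 0: 0.00493H* = 0.289, so H* = 58.6.
Substitute into dH/dt = 0: 0.23(1 - 58.6/111) = 0.0168L*.
The bracket is 0.472, giving L* = 0.109/0.0168 = 6.46.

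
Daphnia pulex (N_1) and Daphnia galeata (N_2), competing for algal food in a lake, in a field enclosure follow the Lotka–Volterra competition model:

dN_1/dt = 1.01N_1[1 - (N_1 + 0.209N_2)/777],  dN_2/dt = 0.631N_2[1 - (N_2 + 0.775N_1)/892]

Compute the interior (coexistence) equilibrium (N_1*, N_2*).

Setting both brackets to zero gives the nullclines N_1 + 0.209N_2 = 777 and 0.775N_1 + N_2 = 892.
Substituting N_2 = 892 - 0.775N_1 into the first: N_1(1 - 0.209·0.775) = 777 - 0.209·892.
So N_1* = 591/0.838 = 705, and then N_2* = 892 - 0.775·705 = 346.

N_1* ≈ 705, N_2* ≈ 346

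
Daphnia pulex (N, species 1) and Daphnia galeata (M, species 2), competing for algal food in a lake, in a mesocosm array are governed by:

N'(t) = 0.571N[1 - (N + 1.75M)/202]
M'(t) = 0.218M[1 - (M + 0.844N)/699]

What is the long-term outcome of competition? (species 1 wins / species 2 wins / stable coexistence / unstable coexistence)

species 2 excludes species 1

Compare the nullcline intercepts: K1/α12 = 202/1.75 = 115 < K2 = 699; K2/α21 = 699/0.844 = 828 > K1 = 202.
Since the inequalities point opposite ways, species 2 can invade but species 1 cannot.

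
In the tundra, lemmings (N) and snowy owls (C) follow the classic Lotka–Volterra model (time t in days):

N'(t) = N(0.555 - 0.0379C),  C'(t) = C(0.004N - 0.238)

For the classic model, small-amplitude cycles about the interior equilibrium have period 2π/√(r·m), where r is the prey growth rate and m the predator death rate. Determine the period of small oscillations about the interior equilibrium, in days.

Here r = 0.555 and m = 0.238, so r·m = 0.132.
ω = √0.132 = 0.363 per day, hence T = 2π/ω ≈ 17.3 days.

T ≈ 17.3 days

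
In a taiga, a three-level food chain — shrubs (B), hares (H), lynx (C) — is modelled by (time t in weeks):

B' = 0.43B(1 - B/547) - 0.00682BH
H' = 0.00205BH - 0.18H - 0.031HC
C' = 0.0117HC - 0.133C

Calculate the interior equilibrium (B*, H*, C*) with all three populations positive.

From dC/dt = 0: 0.0117H* = 0.133, so H* = 11.4.
From dB/dt = 0: 0.43(1 - B*/547) = 0.00682·11.4, giving B* = 547·(1 - 0.18) = 448.
From dH/dt = 0: 0.00205·448 - 0.18 = 0.031C*, so C* = 0.739/0.031 = 23.8.

B* ≈ 448, H* ≈ 11.4, C* ≈ 23.8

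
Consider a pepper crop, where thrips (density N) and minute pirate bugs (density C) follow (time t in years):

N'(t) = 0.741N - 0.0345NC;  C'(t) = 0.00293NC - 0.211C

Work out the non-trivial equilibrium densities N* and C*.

N* ≈ 72, C* ≈ 21.5

Set dC/dt = 0 with C > 0: 0.00293N - 0.211 = 0, so N* = 0.211/0.00293 = 72.
Set dN/dt = 0 with N > 0: 0.741 - 0.0345C = 0, so C* = 0.741/0.0345 = 21.5.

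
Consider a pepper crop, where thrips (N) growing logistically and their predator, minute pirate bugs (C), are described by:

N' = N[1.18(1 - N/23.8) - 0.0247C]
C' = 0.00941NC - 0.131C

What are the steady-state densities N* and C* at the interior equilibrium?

From dC/dt = 0 with C > 0: 0.00941N* = 0.131, so N* = 13.9.
Substitute into dN/dt = 0: 1.18(1 - 13.9/23.8) = 0.0247C*.
The bracket is 0.415, giving C* = 0.49/0.0247 = 19.8.

N* ≈ 13.9, C* ≈ 19.8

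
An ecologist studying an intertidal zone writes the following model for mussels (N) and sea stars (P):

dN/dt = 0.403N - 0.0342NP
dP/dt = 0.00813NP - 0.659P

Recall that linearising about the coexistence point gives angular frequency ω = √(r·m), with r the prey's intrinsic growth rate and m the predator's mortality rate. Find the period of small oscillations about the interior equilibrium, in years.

Here r = 0.403 and m = 0.659, so r·m = 0.266.
ω = √0.266 = 0.515 per year, hence T = 2π/ω ≈ 12.2 years.

T ≈ 12.2 years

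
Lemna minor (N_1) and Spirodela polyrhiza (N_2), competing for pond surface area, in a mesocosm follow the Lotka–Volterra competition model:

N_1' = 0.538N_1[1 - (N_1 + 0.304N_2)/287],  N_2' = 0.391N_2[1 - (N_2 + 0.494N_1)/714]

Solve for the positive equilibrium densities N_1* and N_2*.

Setting both brackets to zero gives the nullclines N_1 + 0.304N_2 = 287 and 0.494N_1 + N_2 = 714.
Substituting N_2 = 714 - 0.494N_1 into the first: N_1(1 - 0.304·0.494) = 287 - 0.304·714.
So N_1* = 69.9/0.85 = 82.3, and then N_2* = 714 - 0.494·82.3 = 673.

N_1* ≈ 82.3, N_2* ≈ 673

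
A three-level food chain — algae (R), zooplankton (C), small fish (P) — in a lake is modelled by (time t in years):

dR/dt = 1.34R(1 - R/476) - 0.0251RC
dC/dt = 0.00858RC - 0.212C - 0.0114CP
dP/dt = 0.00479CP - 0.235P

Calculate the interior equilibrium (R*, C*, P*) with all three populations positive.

From dP/dt = 0: 0.00479C* = 0.235, so C* = 49.1.
From dR/dt = 0: 1.34(1 - R*/476) = 0.0251·49.1, giving R* = 476·(1 - 0.919) = 38.6.
From dC/dt = 0: 0.00858·38.6 - 0.212 = 0.0114P*, so P* = 0.119/0.0114 = 10.4.

R* ≈ 38.6, C* ≈ 49.1, P* ≈ 10.4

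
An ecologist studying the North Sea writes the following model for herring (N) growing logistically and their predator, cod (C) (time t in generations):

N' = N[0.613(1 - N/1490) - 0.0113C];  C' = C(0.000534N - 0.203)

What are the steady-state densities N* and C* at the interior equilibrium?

From dC/dt = 0 with C > 0: 0.000534N* = 0.203, so N* = 380.
Substitute into dN/dt = 0: 0.613(1 - 380/1490) = 0.0113C*.
The bracket is 0.745, giving C* = 0.457/0.0113 = 40.4.

N* ≈ 380, C* ≈ 40.4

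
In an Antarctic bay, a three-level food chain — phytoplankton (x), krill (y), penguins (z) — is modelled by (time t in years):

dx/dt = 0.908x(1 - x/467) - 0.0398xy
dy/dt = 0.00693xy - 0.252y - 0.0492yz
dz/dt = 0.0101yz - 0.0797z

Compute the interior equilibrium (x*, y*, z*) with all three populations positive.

x* ≈ 305, y* ≈ 7.89, z* ≈ 37.9

From dz/dt = 0: 0.0101y* = 0.0797, so y* = 7.89.
From dx/dt = 0: 0.908(1 - x*/467) = 0.0398·7.89, giving x* = 467·(1 - 0.346) = 305.
From dy/dt = 0: 0.00693·305 - 0.252 = 0.0492z*, so z* = 1.86/0.0492 = 37.9.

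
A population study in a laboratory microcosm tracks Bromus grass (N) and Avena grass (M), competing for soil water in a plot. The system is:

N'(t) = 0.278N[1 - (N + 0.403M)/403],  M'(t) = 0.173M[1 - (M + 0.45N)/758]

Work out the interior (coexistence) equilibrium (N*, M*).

N* ≈ 119, M* ≈ 704

Setting both brackets to zero gives the nullclines N + 0.403M = 403 and 0.45N + M = 758.
Substituting M = 758 - 0.45N into the first: N(1 - 0.403·0.45) = 403 - 0.403·758.
So N* = 97.5/0.819 = 119, and then M* = 758 - 0.45·119 = 704.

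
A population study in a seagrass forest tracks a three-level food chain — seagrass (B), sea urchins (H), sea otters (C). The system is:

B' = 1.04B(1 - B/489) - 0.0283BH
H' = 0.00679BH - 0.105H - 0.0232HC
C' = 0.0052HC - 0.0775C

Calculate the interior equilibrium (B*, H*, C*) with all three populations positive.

B* ≈ 291, H* ≈ 14.9, C* ≈ 80.5

From dC/dt = 0: 0.0052H* = 0.0775, so H* = 14.9.
From dB/dt = 0: 1.04(1 - B*/489) = 0.0283·14.9, giving B* = 489·(1 - 0.406) = 291.
From dH/dt = 0: 0.00679·291 - 0.105 = 0.0232C*, so C* = 1.87/0.0232 = 80.5.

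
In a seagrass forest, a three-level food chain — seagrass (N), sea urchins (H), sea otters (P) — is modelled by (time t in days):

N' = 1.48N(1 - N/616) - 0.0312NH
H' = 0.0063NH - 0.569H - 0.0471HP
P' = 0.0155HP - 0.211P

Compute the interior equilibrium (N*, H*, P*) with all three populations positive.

N* ≈ 439, H* ≈ 13.6, P* ≈ 46.7

From dP/dt = 0: 0.0155H* = 0.211, so H* = 13.6.
From dN/dt = 0: 1.48(1 - N*/616) = 0.0312·13.6, giving N* = 616·(1 - 0.287) = 439.
From dH/dt = 0: 0.0063·439 - 0.569 = 0.0471P*, so P* = 2.2/0.0471 = 46.7.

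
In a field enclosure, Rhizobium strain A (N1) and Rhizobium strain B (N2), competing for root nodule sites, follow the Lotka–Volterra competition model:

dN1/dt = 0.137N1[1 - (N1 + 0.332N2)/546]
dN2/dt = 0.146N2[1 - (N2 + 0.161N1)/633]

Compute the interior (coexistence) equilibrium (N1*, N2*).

Setting both brackets to zero gives the nullclines N1 + 0.332N2 = 546 and 0.161N1 + N2 = 633.
Substituting N2 = 633 - 0.161N1 into the first: N1(1 - 0.332·0.161) = 546 - 0.332·633.
So N1* = 336/0.947 = 355, and then N2* = 633 - 0.161·355 = 576.

N1* ≈ 355, N2* ≈ 576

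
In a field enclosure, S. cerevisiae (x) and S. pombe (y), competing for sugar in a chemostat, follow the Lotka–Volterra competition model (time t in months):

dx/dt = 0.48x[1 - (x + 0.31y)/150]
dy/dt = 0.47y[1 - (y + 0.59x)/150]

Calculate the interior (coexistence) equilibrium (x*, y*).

Setting both brackets to zero gives the nullclines x + 0.31y = 150 and 0.59x + y = 150.
Substituting y = 150 - 0.59x into the first: x(1 - 0.31·0.59) = 150 - 0.31·150.
So x* = 104/0.817 = 127, and then y* = 150 - 0.59·127 = 75.3.

x* ≈ 127, y* ≈ 75.3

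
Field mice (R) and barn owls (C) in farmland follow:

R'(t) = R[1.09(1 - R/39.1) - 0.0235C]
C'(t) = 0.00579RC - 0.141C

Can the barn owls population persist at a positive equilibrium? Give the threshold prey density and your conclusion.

Threshold R = 24.4; K > 24.4, so yes, the predator persists.

The predator equation gives dC/dt > 0 only when R > 0.141/0.00579 = 24.4.
Without the predator, R → K = 39.1. Since 39.1 > 24.4, the predator can invade and persist.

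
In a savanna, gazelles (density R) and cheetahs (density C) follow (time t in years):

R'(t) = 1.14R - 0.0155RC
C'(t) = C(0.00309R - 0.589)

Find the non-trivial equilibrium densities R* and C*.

R* ≈ 191, C* ≈ 73.5

Set dC/dt = 0 with C > 0: 0.00309R - 0.589 = 0, so R* = 0.589/0.00309 = 191.
Set dR/dt = 0 with R > 0: 1.14 - 0.0155C = 0, so C* = 1.14/0.0155 = 73.5.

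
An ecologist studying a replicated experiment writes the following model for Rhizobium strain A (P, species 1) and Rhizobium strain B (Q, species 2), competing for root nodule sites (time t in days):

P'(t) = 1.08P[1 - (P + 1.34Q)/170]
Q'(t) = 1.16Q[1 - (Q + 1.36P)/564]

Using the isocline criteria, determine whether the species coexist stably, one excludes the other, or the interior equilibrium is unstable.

Compare the nullcline intercepts: K1/α12 = 170/1.34 = 127 < K2 = 564; K2/α21 = 564/1.36 = 415 > K1 = 170.
Since the inequalities point opposite ways, species 2 can invade but species 1 cannot.

species 2 excludes species 1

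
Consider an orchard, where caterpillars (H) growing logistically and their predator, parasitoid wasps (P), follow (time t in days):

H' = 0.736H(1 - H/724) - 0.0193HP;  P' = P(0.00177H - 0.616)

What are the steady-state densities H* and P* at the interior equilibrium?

H* ≈ 348, P* ≈ 19.8

From dP/dt = 0 with P > 0: 0.00177H* = 0.616, so H* = 348.
Substitute into dH/dt = 0: 0.736(1 - 348/724) = 0.0193P*.
The bracket is 0.519, giving P* = 0.382/0.0193 = 19.8.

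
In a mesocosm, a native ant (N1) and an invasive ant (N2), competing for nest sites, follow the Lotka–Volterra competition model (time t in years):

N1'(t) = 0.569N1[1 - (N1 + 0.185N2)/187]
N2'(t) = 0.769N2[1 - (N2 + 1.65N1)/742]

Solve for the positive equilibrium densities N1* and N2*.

N1* ≈ 71.6, N2* ≈ 624

Setting both brackets to zero gives the nullclines N1 + 0.185N2 = 187 and 1.65N1 + N2 = 742.
Substituting N2 = 742 - 1.65N1 into the first: N1(1 - 0.185·1.65) = 187 - 0.185·742.
So N1* = 49.7/0.695 = 71.6, and then N2* = 742 - 1.65·71.6 = 624.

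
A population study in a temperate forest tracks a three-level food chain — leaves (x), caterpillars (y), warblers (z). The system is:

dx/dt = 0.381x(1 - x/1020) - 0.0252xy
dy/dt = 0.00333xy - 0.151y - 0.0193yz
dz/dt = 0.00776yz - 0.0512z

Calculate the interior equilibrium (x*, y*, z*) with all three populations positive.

x* ≈ 575, y* ≈ 6.6, z* ≈ 91.4

From dz/dt = 0: 0.00776y* = 0.0512, so y* = 6.6.
From dx/dt = 0: 0.381(1 - x*/1020) = 0.0252·6.6, giving x* = 1020·(1 - 0.436) = 575.
From dy/dt = 0: 0.00333·575 - 0.151 = 0.0193z*, so z* = 1.76/0.0193 = 91.4.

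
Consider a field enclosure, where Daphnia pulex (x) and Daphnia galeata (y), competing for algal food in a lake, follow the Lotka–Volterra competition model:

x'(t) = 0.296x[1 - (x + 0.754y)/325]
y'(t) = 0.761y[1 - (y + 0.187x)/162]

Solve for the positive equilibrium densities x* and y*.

x* ≈ 236, y* ≈ 118

Setting both brackets to zero gives the nullclines x + 0.754y = 325 and 0.187x + y = 162.
Substituting y = 162 - 0.187x into the first: x(1 - 0.754·0.187) = 325 - 0.754·162.
So x* = 203/0.859 = 236, and then y* = 162 - 0.187·236 = 118.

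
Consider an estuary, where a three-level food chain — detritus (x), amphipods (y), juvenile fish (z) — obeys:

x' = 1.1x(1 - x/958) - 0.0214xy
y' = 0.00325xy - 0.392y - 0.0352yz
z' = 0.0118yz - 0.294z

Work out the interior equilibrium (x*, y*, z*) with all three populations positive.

x* ≈ 494, y* ≈ 24.9, z* ≈ 34.4

From dz/dt = 0: 0.0118y* = 0.294, so y* = 24.9.
From dx/dt = 0: 1.1(1 - x*/958) = 0.0214·24.9, giving x* = 958·(1 - 0.485) = 494.
From dy/dt = 0: 0.00325·494 - 0.392 = 0.0352z*, so z* = 1.21/0.0352 = 34.4.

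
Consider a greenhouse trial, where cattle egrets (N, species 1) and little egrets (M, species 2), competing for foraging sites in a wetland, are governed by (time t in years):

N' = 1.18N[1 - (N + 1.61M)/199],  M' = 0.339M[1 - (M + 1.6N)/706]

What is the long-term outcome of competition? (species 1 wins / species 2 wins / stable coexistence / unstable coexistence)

Compare the nullcline intercepts: K1/α12 = 199/1.61 = 124 < K2 = 706; K2/α21 = 706/1.6 = 441 > K1 = 199.
Since the inequalities point opposite ways, species 2 can invade but species 1 cannot.

species 2 excludes species 1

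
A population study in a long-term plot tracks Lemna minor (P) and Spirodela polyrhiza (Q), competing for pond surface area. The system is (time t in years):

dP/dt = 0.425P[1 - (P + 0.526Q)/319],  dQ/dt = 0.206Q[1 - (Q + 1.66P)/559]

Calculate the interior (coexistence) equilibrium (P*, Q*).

P* ≈ 197, Q* ≈ 232

Setting both brackets to zero gives the nullclines P + 0.526Q = 319 and 1.66P + Q = 559.
Substituting Q = 559 - 1.66P into the first: P(1 - 0.526·1.66) = 319 - 0.526·559.
So P* = 25/0.127 = 197, and then Q* = 559 - 1.66·197 = 232.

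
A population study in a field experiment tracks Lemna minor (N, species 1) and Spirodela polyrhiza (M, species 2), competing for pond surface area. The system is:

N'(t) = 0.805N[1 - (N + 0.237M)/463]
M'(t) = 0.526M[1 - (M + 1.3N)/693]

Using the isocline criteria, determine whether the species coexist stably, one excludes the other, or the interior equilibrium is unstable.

stable coexistence

Compare the nullcline intercepts: K1/α12 = 463/0.237 = 1950 > K2 = 693; K2/α21 = 693/1.3 = 533 > K1 = 463.
Since both inequalities hold, each species can invade when rare, so the interior equilibrium is stable.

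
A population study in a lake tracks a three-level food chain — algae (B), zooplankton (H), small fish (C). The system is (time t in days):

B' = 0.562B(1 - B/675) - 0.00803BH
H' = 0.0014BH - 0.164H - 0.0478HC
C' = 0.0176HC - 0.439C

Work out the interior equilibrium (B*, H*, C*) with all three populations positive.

B* ≈ 434, H* ≈ 24.9, C* ≈ 9.29

From dC/dt = 0: 0.0176H* = 0.439, so H* = 24.9.
From dB/dt = 0: 0.562(1 - B*/675) = 0.00803·24.9, giving B* = 675·(1 - 0.356) = 434.
From dH/dt = 0: 0.0014·434 - 0.164 = 0.0478C*, so C* = 0.444/0.0478 = 9.29.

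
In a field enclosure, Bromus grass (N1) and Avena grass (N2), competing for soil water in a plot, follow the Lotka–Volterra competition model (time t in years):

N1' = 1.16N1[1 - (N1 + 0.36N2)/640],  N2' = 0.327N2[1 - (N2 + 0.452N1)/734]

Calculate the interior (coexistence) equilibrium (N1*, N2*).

N1* ≈ 449, N2* ≈ 531

Setting both brackets to zero gives the nullclines N1 + 0.36N2 = 640 and 0.452N1 + N2 = 734.
Substituting N2 = 734 - 0.452N1 into the first: N1(1 - 0.36·0.452) = 640 - 0.36·734.
So N1* = 376/0.837 = 449, and then N2* = 734 - 0.452·449 = 531.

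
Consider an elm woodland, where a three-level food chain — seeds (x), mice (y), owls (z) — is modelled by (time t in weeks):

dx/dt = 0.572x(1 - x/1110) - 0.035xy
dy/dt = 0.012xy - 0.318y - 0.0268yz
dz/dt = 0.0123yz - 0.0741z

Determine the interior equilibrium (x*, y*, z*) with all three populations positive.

x* ≈ 701, y* ≈ 6.02, z* ≈ 302

From dz/dt = 0: 0.0123y* = 0.0741, so y* = 6.02.
From dx/dt = 0: 0.572(1 - x*/1110) = 0.035·6.02, giving x* = 1110·(1 - 0.369) = 701.
From dy/dt = 0: 0.012·701 - 0.318 = 0.0268z*, so z* = 8.09/0.0268 = 302.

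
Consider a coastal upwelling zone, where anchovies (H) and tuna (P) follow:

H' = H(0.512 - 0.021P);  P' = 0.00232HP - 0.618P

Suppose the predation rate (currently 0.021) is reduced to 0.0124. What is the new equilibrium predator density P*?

P* ≈ 41.3

At the interior fixed point, setting dH/dt = 0 with H > 0 fixes P* = (prey growth rate)/(HP coefficient) — independent of the other coefficients.
With the change, P* = 0.512/0.0124 = 41.3; it rises from 24.4.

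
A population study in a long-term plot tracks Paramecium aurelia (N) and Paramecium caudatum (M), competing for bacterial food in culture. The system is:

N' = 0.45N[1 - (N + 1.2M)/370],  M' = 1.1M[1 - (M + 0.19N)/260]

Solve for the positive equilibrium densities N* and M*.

N* ≈ 75.1, M* ≈ 246

Setting both brackets to zero gives the nullclines N + 1.2M = 370 and 0.19N + M = 260.
Substituting M = 260 - 0.19N into the first: N(1 - 1.2·0.19) = 370 - 1.2·260.
So N* = 58/0.772 = 75.1, and then M* = 260 - 0.19·75.1 = 246.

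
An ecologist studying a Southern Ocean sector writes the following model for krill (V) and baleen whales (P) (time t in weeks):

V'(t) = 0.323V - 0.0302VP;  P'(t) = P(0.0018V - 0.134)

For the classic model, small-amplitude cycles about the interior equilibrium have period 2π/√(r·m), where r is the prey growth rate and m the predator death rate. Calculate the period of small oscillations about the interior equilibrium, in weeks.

T ≈ 30.2 weeks

Here r = 0.323 and m = 0.134, so r·m = 0.0433.
ω = √0.0433 = 0.208 per week, hence T = 2π/ω ≈ 30.2 weeks.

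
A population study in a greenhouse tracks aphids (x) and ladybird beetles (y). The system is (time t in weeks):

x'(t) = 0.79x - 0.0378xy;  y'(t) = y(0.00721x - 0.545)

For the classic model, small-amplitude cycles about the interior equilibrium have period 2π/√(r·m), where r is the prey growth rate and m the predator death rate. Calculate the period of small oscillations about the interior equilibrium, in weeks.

Here r = 0.79 and m = 0.545, so r·m = 0.431.
ω = √0.431 = 0.656 per week, hence T = 2π/ω ≈ 9.58 weeks.

T ≈ 9.58 weeks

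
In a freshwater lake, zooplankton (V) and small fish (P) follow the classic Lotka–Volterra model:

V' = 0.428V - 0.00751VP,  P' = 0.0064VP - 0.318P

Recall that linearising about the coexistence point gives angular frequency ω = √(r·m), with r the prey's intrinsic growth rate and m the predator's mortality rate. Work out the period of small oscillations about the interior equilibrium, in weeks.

T ≈ 17 weeks

Here r = 0.428 and m = 0.318, so r·m = 0.136.
ω = √0.136 = 0.369 per week, hence T = 2π/ω ≈ 17 weeks.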